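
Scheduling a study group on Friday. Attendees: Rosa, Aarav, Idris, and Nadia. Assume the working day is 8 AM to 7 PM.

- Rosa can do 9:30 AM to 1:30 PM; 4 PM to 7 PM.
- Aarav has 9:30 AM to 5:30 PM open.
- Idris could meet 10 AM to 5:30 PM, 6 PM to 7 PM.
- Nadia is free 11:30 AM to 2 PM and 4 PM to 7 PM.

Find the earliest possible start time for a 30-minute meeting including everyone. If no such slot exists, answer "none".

11:30

Rosa ∩ Aarav: 09:30-13:30, 16:00-17:30.
Rosa ∩ Aarav ∩ Idris: 10:00-13:30, 16:00-17:30.
Rosa ∩ Aarav ∩ Idris ∩ Nadia: 11:30-13:30, 16:00-17:30.
Those are the intersection windows.
The first common window of at least 30 minutes is 11:30-13:30, so the earliest start is 11:30.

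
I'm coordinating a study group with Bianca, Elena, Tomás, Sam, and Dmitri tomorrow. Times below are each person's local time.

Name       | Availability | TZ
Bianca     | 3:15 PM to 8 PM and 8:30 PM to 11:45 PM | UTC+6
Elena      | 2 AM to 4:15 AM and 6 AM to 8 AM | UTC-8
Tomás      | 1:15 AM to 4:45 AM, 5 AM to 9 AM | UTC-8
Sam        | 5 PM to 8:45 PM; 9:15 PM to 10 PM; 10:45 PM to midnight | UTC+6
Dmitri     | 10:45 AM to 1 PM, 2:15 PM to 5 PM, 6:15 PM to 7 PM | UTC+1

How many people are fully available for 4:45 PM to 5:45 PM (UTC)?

Bianca in UTC: 09:15-14:00, 14:30-17:45 (subtract 6h to convert from UTC+6).
Elena in UTC: 10:00-12:15, 14:00-16:00 (add 8h to convert from UTC-8).
Tomás in UTC: 09:15-12:45, 13:00-17:00 (add 8h to convert from UTC-8).
Sam in UTC: 11:00-14:45, 15:15-16:00, 16:45-18:00 (subtract 6h to convert from UTC+6).
Dmitri in UTC: 09:45-12:00, 13:15-16:00, 17:15-18:00 (subtract 1h to convert from UTC+1).
Bianca and Sam can make the full 16:45-17:45 slot — that's 2.

2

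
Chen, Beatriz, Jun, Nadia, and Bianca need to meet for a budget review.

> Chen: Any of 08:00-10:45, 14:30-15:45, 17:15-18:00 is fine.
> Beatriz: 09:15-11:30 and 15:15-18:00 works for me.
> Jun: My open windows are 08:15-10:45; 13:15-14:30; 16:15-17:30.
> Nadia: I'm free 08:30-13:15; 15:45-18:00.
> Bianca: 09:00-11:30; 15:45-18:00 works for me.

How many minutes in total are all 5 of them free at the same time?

Chen ∩ Beatriz: 09:15-10:45, 15:15-15:45, 17:15-18:00.
Chen ∩ Beatriz ∩ Jun: 09:15-10:45, 17:15-17:30.
Chen ∩ Beatriz ∩ Jun ∩ Nadia: 09:15-10:45, 17:15-17:30.
Chen ∩ Beatriz ∩ Jun ∩ Nadia ∩ Bianca: 09:15-10:45, 17:15-17:30.
Those are the intersection windows.
Summing the common windows: 90 + 15 = 105 minutes.

105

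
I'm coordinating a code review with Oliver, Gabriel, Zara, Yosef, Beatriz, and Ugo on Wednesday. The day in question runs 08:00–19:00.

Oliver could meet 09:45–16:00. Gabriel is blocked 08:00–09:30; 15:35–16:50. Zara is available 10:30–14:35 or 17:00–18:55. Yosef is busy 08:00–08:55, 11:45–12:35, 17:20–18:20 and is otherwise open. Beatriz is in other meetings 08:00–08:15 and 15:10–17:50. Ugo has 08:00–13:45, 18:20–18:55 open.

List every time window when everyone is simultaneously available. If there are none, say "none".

10:30-11:45, 12:35-13:45

Oliver free: 09:45-16:00.
Gabriel free: 09:30-15:35, 16:50-19:00 (invert busy blocks within the working day).
Zara free: 10:30-14:35, 17:00-18:55.
Yosef free: 08:55-11:45, 12:35-17:20, 18:20-19:00 (invert busy blocks within the working day).
Beatriz free: 08:15-15:10, 17:50-19:00 (invert busy blocks within the working day).
Ugo free: 08:00-13:45, 18:20-18:55.
Oliver ∩ Gabriel: 09:45-15:35.
Oliver ∩ Gabriel ∩ Zara: 10:30-14:35.
Oliver ∩ Gabriel ∩ Zara ∩ Yosef: 10:30-11:45, 12:35-14:35.
Oliver ∩ Gabriel ∩ Zara ∩ Yosef ∩ Beatriz: 10:30-11:45, 12:35-14:35.
Oliver ∩ Gabriel ∩ Zara ∩ Yosef ∩ Beatriz ∩ Ugo: 10:30-11:45, 12:35-13:45.
So the common availability across everyone is 10:30-11:45, 12:35-13:45.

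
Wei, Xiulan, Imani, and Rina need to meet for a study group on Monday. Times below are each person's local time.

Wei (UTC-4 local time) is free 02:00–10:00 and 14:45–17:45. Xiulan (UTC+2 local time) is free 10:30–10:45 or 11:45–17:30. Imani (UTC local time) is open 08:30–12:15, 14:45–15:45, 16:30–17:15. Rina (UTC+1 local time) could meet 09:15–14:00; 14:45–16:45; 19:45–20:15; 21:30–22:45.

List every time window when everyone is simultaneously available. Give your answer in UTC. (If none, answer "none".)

Wei in UTC: 06:00-14:00, 18:45-21:45 (add 4h to convert from UTC-4).
Xiulan in UTC: 08:30-08:45, 09:45-15:30 (subtract 2h to convert from UTC+2).
Imani in UTC: 08:30-12:15, 14:45-15:45, 16:30-17:15.
Rina in UTC: 08:15-13:00, 13:45-15:45, 18:45-19:15, 20:30-21:45 (subtract 1h to convert from UTC+1).
Wei ∩ Xiulan: 08:30-08:45, 09:45-14:00.
Wei ∩ Xiulan ∩ Imani: 08:30-08:45, 09:45-12:15.
Wei ∩ Xiulan ∩ Imani ∩ Rina: 08:30-08:45, 09:45-12:15.
So the common availability across everyone is 08:30-08:45, 09:45-12:15.

08:30-08:45, 09:45-12:15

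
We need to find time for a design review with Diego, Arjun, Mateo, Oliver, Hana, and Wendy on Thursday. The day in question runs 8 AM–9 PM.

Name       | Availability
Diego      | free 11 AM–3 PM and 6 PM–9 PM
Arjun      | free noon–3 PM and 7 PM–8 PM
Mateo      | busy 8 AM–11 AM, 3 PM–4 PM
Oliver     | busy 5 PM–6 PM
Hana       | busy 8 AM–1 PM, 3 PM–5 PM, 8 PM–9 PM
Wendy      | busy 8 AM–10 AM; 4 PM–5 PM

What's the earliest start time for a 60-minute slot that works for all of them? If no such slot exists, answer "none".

13:00

Diego free: 11:00-15:00, 18:00-21:00.
Arjun free: 12:00-15:00, 19:00-20:00.
Mateo free: 11:00-15:00, 16:00-21:00 (invert busy blocks within the working day).
Oliver free: 08:00-17:00, 18:00-21:00 (invert busy blocks within the working day).
Hana free: 13:00-15:00, 17:00-20:00 (invert busy blocks within the working day).
Wendy free: 10:00-16:00, 17:00-21:00 (invert busy blocks within the working day).
Diego ∩ Arjun: 12:00-15:00, 19:00-20:00.
Diego ∩ Arjun ∩ Mateo: 12:00-15:00, 19:00-20:00.
Diego ∩ Arjun ∩ Mateo ∩ Oliver: 12:00-15:00, 19:00-20:00.
Diego ∩ Arjun ∩ Mateo ∩ Oliver ∩ Hana: 13:00-15:00, 19:00-20:00.
Diego ∩ Arjun ∩ Mateo ∩ Oliver ∩ Hana ∩ Wendy: 13:00-15:00, 19:00-20:00.
The first common window of at least 60 minutes is 13:00-15:00, so the earliest start is 13:00.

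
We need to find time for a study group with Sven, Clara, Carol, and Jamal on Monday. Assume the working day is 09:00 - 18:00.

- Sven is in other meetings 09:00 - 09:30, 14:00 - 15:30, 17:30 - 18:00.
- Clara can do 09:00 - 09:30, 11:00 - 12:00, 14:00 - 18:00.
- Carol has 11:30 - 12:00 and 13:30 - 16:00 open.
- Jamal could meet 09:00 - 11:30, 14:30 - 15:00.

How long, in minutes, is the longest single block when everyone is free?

Sven free: 09:30-14:00, 15:30-17:30 (invert busy blocks within the working day).
Clara free: 09:00-09:30, 11:00-12:00, 14:00-18:00.
Carol free: 11:30-12:00, 13:30-16:00.
Jamal free: 09:00-11:30, 14:30-15:00.
Sven ∩ Clara: 11:00-12:00, 15:30-17:30.
Sven ∩ Clara ∩ Carol: 11:30-12:00, 15:30-16:00.
Sven ∩ Clara ∩ Carol ∩ Jamal: ∅.
There is no time when everyone is free.
No common window exists, so the longest block is 0 minutes.

0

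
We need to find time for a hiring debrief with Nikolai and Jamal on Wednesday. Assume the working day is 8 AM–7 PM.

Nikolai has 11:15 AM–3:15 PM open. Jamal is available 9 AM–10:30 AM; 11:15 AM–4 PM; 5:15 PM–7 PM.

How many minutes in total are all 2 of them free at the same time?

240

Nikolai ∩ Jamal: 11:15-15:15.
That's a single block of 240 minutes.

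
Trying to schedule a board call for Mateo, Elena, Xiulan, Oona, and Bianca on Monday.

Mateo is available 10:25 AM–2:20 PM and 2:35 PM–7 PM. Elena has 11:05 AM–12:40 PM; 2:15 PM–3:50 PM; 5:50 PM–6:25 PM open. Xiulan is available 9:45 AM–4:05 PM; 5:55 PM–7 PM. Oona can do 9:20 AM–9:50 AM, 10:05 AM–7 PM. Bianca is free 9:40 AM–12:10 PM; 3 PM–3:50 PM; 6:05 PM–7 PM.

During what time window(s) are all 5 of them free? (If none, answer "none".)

Mateo ∩ Elena: 11:05-12:40, 14:15-14:20, 14:35-15:50, 17:50-18:25.
Mateo ∩ Elena ∩ Xiulan: 11:05-12:40, 14:15-14:20, 14:35-15:50, 17:55-18:25.
Mateo ∩ Elena ∩ Xiulan ∩ Oona: 11:05-12:40, 14:15-14:20, 14:35-15:50, 17:55-18:25.
Mateo ∩ Elena ∩ Xiulan ∩ Oona ∩ Bianca: 11:05-12:10, 15:00-15:50, 18:05-18:25.
Those are the intersection windows.

11:05-12:10, 15:00-15:50, 18:05-18:25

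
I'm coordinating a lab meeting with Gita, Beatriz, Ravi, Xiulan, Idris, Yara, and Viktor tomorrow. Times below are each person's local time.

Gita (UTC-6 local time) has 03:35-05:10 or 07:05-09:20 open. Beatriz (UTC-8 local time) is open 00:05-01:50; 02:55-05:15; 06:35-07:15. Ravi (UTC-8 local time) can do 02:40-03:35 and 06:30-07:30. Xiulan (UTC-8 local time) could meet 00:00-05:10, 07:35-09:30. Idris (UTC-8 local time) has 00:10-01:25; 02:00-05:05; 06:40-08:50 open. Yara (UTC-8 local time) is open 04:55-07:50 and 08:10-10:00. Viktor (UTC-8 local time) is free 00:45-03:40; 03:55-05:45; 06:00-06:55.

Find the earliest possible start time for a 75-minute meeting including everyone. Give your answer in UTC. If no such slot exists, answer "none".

Gita in UTC: 09:35-11:10, 13:05-15:20 (add 6h to convert from UTC-6).
Beatriz in UTC: 08:05-09:50, 10:55-13:15, 14:35-15:15 (add 8h to convert from UTC-8).
Ravi in UTC: 10:40-11:35, 14:30-15:30 (add 8h to convert from UTC-8).
Xiulan in UTC: 08:00-13:10, 15:35-17:30 (add 8h to convert from UTC-8).
Idris in UTC: 08:10-09:25, 10:00-13:05, 14:40-16:50 (add 8h to convert from UTC-8).
Yara in UTC: 12:55-15:50, 16:10-18:00 (add 8h to convert from UTC-8).
Viktor in UTC: 08:45-11:40, 11:55-13:45, 14:00-14:55 (add 8h to convert from UTC-8).
Gita ∩ Beatriz: 09:35-09:50, 10:55-11:10, 13:05-13:15, 14:35-15:15.
Gita ∩ Beatriz ∩ Ravi: 10:55-11:10, 14:35-15:15.
Gita ∩ Beatriz ∩ Ravi ∩ Xiulan: 10:55-11:10.
Gita ∩ Beatriz ∩ Ravi ∩ Xiulan ∩ Idris: 10:55-11:10.
Gita ∩ Beatriz ∩ Ravi ∩ Xiulan ∩ Idris ∩ Yara: ∅.
Gita ∩ Beatriz ∩ Ravi ∩ Xiulan ∩ Idris ∩ Yara ∩ Viktor: ∅.
There is no time when everyone is free.
No common window is at least 75 minutes long.

none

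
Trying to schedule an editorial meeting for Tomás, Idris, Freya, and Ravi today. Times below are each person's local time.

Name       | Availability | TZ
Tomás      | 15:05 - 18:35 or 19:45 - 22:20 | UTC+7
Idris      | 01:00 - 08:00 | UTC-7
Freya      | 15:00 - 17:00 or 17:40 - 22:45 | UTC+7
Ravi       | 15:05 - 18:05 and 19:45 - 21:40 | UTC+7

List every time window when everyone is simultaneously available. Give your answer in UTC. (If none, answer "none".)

08:05-10:00, 10:40-11:05, 12:45-14:40

Tomás in UTC: 08:05-11:35, 12:45-15:20 (subtract 7h to convert from UTC+7).
Idris in UTC: 08:00-15:00 (add 7h to convert from UTC-7).
Freya in UTC: 08:00-10:00, 10:40-15:45 (subtract 7h to convert from UTC+7).
Ravi in UTC: 08:05-11:05, 12:45-14:40 (subtract 7h to convert from UTC+7).
Tomás ∩ Idris: 08:05-11:35, 12:45-15:00.
Tomás ∩ Idris ∩ Freya: 08:05-10:00, 10:40-11:35, 12:45-15:00.
Tomás ∩ Idris ∩ Freya ∩ Ravi: 08:05-10:00, 10:40-11:05, 12:45-14:40.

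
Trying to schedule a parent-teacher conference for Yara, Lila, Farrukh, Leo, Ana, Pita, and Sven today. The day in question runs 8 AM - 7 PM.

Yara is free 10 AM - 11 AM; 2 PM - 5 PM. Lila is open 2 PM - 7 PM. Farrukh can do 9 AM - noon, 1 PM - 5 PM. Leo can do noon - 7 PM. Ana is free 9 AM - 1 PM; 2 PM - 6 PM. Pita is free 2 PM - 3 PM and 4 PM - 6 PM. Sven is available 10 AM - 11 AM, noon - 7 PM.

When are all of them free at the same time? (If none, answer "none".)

Yara ∩ Lila: 14:00-17:00.
Yara ∩ Lila ∩ Farrukh: 14:00-17:00.
Yara ∩ Lila ∩ Farrukh ∩ Leo: 14:00-17:00.
Yara ∩ Lila ∩ Farrukh ∩ Leo ∩ Ana: 14:00-17:00.
Yara ∩ Lila ∩ Farrukh ∩ Leo ∩ Ana ∩ Pita: 14:00-15:00, 16:00-17:00.
Yara ∩ Lila ∩ Farrukh ∩ Leo ∩ Ana ∩ Pita ∩ Sven: 14:00-15:00, 16:00-17:00.
Those are the intersection windows.

14:00-15:00, 16:00-17:00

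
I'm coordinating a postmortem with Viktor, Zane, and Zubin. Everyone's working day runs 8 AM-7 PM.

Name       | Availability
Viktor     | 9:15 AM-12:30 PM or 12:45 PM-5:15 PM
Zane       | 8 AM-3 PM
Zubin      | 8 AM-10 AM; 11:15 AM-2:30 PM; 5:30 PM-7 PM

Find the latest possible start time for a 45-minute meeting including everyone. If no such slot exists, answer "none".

Viktor ∩ Zane: 09:15-12:30, 12:45-15:00.
Viktor ∩ Zane ∩ Zubin: 09:15-10:00, 11:15-12:30, 12:45-14:30.
The last common window of at least 45 minutes is 12:45-14:30; a 45-minute meeting can start as late as 13:45 and still end by 14:30.

13:45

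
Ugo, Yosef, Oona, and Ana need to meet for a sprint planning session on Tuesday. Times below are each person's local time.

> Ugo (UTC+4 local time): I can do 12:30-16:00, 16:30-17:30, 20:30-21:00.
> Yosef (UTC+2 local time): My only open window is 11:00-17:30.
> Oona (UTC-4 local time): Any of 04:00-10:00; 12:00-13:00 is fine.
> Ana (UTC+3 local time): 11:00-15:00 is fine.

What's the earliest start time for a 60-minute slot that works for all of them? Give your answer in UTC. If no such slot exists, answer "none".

09:00

Ugo in UTC: 08:30-12:00, 12:30-13:30, 16:30-17:00 (subtract 4h to convert from UTC+4).
Yosef in UTC: 09:00-15:30 (subtract 2h to convert from UTC+2).
Oona in UTC: 08:00-14:00, 16:00-17:00 (add 4h to convert from UTC-4).
Ana in UTC: 08:00-12:00 (subtract 3h to convert from UTC+3).
Ugo ∩ Yosef: 09:00-12:00, 12:30-13:30.
Ugo ∩ Yosef ∩ Oona: 09:00-12:00, 12:30-13:30.
Ugo ∩ Yosef ∩ Oona ∩ Ana: 09:00-12:00.
The first common window of at least 60 minutes is 09:00-12:00, so the earliest start is 09:00.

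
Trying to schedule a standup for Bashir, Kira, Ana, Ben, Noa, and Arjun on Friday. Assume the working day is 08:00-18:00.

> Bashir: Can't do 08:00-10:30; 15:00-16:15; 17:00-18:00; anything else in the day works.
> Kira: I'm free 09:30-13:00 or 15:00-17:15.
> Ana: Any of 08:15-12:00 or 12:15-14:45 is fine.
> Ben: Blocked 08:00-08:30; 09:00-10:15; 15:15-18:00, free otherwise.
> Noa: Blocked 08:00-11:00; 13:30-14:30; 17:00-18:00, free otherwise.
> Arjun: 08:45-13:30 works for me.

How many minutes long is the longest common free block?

Bashir free: 10:30-15:00, 16:15-17:00 (invert busy blocks within the working day).
Kira free: 09:30-13:00, 15:00-17:15.
Ana free: 08:15-12:00, 12:15-14:45.
Ben free: 08:30-09:00, 10:15-15:15 (invert busy blocks within the working day).
Noa free: 11:00-13:30, 14:30-17:00 (invert busy blocks within the working day).
Arjun free: 08:45-13:30.
Bashir ∩ Kira: 10:30-13:00, 16:15-17:00.
Bashir ∩ Kira ∩ Ana: 10:30-12:00, 12:15-13:00.
Bashir ∩ Kira ∩ Ana ∩ Ben: 10:30-12:00, 12:15-13:00.
Bashir ∩ Kira ∩ Ana ∩ Ben ∩ Noa: 11:00-12:00, 12:15-13:00.
Bashir ∩ Kira ∩ Ana ∩ Ben ∩ Noa ∩ Arjun: 11:00-12:00, 12:15-13:00.
The longest is 11:00-12:00 at 60 minutes.

60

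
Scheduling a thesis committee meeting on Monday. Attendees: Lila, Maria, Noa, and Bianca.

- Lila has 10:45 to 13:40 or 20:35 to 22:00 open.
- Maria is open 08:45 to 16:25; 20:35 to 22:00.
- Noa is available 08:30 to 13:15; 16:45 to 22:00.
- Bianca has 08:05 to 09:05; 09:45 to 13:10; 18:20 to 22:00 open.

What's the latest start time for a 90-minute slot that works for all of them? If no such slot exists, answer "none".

Lila ∩ Maria: 10:45-13:40, 20:35-22:00.
Lila ∩ Maria ∩ Noa: 10:45-13:15, 20:35-22:00.
Lila ∩ Maria ∩ Noa ∩ Bianca: 10:45-13:10, 20:35-22:00.
The last common window of at least 90 minutes is 10:45-13:10; a 90-minute meeting can start as late as 11:40 and still end by 13:10.

11:40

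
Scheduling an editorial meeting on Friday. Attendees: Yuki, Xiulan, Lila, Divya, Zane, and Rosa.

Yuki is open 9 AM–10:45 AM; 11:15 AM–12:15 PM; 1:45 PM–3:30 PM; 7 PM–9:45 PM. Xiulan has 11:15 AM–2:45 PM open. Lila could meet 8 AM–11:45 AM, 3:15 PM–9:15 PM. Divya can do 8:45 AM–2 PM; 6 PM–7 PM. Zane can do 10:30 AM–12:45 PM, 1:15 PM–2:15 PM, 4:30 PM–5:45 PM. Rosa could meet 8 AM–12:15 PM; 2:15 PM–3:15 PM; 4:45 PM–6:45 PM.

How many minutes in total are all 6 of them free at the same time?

Yuki ∩ Xiulan: 11:15-12:15, 13:45-14:45.
Yuki ∩ Xiulan ∩ Lila: 11:15-11:45.
Yuki ∩ Xiulan ∩ Lila ∩ Divya: 11:15-11:45.
Yuki ∩ Xiulan ∩ Lila ∩ Divya ∩ Zane: 11:15-11:45.
Yuki ∩ Xiulan ∩ Lila ∩ Divya ∩ Zane ∩ Rosa: 11:15-11:45.
Those are the intersection windows.
That's a single block of 30 minutes.

30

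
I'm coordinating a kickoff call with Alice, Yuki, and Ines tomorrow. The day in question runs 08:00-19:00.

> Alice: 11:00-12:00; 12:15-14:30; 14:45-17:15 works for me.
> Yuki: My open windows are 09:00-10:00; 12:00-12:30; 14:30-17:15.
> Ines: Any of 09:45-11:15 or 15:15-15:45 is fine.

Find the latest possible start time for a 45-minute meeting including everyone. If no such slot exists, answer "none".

none

Alice ∩ Yuki: 12:15-12:30, 14:45-17:15.
Alice ∩ Yuki ∩ Ines: 15:15-15:45.
Those are the intersection windows.
No common window is at least 45 minutes long.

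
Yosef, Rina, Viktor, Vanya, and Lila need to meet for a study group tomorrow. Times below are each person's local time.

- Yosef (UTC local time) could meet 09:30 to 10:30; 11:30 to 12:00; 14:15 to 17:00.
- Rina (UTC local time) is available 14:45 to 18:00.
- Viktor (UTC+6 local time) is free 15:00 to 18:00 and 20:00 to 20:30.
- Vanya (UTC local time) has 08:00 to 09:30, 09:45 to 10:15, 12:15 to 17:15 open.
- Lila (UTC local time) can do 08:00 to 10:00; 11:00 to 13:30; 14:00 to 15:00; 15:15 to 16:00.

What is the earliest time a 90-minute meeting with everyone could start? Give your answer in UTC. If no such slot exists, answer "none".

none

Yosef in UTC: 09:30-10:30, 11:30-12:00, 14:15-17:00.
Rina in UTC: 14:45-18:00.
Viktor in UTC: 09:00-12:00, 14:00-14:30 (subtract 6h to convert from UTC+6).
Vanya in UTC: 08:00-09:30, 09:45-10:15, 12:15-17:15.
Lila in UTC: 08:00-10:00, 11:00-13:30, 14:00-15:00, 15:15-16:00.
Yosef ∩ Rina: 14:45-17:00.
Yosef ∩ Rina ∩ Viktor: ∅.
Yosef ∩ Rina ∩ Viktor ∩ Vanya: ∅.
Yosef ∩ Rina ∩ Viktor ∩ Vanya ∩ Lila: ∅.
There is no time when everyone is free.
No common window is at least 90 minutes long.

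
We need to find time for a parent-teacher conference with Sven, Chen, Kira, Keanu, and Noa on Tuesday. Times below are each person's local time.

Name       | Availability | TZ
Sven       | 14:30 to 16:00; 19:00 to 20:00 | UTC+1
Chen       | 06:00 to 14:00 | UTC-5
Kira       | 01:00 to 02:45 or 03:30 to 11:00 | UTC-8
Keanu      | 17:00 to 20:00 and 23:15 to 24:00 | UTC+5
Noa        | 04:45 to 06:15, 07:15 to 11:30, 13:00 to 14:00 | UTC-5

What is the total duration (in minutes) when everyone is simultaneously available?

Sven in UTC: 13:30-15:00, 18:00-19:00 (subtract 1h to convert from UTC+1).
Chen in UTC: 11:00-19:00 (add 5h to convert from UTC-5).
Kira in UTC: 09:00-10:45, 11:30-19:00 (add 8h to convert from UTC-8).
Keanu in UTC: 12:00-15:00, 18:15-19:00 (subtract 5h to convert from UTC+5).
Noa in UTC: 09:45-11:15, 12:15-16:30, 18:00-19:00 (add 5h to convert from UTC-5).
Sven ∩ Chen: 13:30-15:00, 18:00-19:00.
Sven ∩ Chen ∩ Kira: 13:30-15:00, 18:00-19:00.
Sven ∩ Chen ∩ Kira ∩ Keanu: 13:30-15:00, 18:15-19:00.
Sven ∩ Chen ∩ Kira ∩ Keanu ∩ Noa: 13:30-15:00, 18:15-19:00.
Summing the common windows: 90 + 45 = 135 minutes.

135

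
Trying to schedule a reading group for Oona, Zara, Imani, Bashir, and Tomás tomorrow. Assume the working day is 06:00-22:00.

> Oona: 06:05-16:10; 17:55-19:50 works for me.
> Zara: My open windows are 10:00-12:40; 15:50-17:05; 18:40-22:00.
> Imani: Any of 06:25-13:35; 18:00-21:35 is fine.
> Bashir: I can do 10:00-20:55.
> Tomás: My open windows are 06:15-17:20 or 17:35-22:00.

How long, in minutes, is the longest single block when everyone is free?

Oona ∩ Zara: 10:00-12:40, 15:50-16:10, 18:40-19:50.
Oona ∩ Zara ∩ Imani: 10:00-12:40, 18:40-19:50.
Oona ∩ Zara ∩ Imani ∩ Bashir: 10:00-12:40, 18:40-19:50.
Oona ∩ Zara ∩ Imani ∩ Bashir ∩ Tomás: 10:00-12:40, 18:40-19:50.
The longest is 10:00-12:40 at 160 minutes.

160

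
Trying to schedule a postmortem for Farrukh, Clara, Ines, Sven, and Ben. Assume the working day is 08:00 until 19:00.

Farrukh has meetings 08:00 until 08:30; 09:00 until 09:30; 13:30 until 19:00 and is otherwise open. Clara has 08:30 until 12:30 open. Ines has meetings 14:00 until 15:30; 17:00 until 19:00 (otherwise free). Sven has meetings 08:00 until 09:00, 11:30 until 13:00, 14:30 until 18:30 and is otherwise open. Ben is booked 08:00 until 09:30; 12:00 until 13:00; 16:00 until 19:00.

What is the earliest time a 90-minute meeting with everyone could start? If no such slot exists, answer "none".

09:30

Farrukh free: 08:30-09:00, 09:30-13:30 (invert busy blocks within the working day).
Clara free: 08:30-12:30.
Ines free: 08:00-14:00, 15:30-17:00 (invert busy blocks within the working day).
Sven free: 09:00-11:30, 13:00-14:30, 18:30-19:00 (invert busy blocks within the working day).
Ben free: 09:30-12:00, 13:00-16:00 (invert busy blocks within the working day).
Farrukh ∩ Clara: 08:30-09:00, 09:30-12:30.
Farrukh ∩ Clara ∩ Ines: 08:30-09:00, 09:30-12:30.
Farrukh ∩ Clara ∩ Ines ∩ Sven: 09:30-11:30.
Farrukh ∩ Clara ∩ Ines ∩ Sven ∩ Ben: 09:30-11:30.
The first common window of at least 90 minutes is 09:30-11:30, so the earliest start is 09:30.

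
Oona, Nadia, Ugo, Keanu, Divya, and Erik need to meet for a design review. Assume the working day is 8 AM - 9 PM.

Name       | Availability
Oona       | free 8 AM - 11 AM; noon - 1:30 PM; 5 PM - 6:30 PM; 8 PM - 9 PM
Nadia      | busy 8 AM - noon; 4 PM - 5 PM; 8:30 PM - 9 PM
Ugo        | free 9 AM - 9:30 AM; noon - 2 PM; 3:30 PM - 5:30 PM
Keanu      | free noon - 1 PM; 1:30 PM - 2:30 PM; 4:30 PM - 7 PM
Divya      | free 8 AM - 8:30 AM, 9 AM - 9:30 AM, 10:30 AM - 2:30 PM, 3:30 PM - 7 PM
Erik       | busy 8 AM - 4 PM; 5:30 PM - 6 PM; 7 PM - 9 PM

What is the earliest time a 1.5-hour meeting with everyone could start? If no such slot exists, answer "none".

Oona free: 08:00-11:00, 12:00-13:30, 17:00-18:30, 20:00-21:00.
Nadia free: 12:00-16:00, 17:00-20:30 (invert busy blocks within the working day).
Ugo free: 09:00-09:30, 12:00-14:00, 15:30-17:30.
Keanu free: 12:00-13:00, 13:30-14:30, 16:30-19:00.
Divya free: 08:00-08:30, 09:00-09:30, 10:30-14:30, 15:30-19:00.
Erik free: 16:00-17:30, 18:00-19:00 (invert busy blocks within the working day).
Oona ∩ Nadia: 12:00-13:30, 17:00-18:30, 20:00-20:30.
Oona ∩ Nadia ∩ Ugo: 12:00-13:30, 17:00-17:30.
Oona ∩ Nadia ∩ Ugo ∩ Keanu: 12:00-13:00, 17:00-17:30.
Oona ∩ Nadia ∩ Ugo ∩ Keanu ∩ Divya: 12:00-13:00, 17:00-17:30.
Oona ∩ Nadia ∩ Ugo ∩ Keanu ∩ Divya ∩ Erik: 17:00-17:30.
Those are the intersection windows.
No common window is at least 90 minutes long.

none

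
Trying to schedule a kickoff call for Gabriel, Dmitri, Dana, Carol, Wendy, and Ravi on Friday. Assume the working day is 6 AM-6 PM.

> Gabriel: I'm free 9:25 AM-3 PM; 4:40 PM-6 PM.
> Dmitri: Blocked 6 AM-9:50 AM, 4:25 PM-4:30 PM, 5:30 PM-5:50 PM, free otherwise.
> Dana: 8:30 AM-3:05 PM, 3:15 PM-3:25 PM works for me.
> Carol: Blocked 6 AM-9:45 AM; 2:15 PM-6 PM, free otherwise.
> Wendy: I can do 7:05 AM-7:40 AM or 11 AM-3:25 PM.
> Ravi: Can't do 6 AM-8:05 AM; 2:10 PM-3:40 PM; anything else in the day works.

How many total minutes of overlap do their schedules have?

Gabriel free: 09:25-15:00, 16:40-18:00.
Dmitri free: 09:50-16:25, 16:30-17:30, 17:50-18:00 (invert busy blocks within the working day).
Dana free: 08:30-15:05, 15:15-15:25.
Carol free: 09:45-14:15 (invert busy blocks within the working day).
Wendy free: 07:05-07:40, 11:00-15:25.
Ravi free: 08:05-14:10, 15:40-18:00 (invert busy blocks within the working day).
Gabriel ∩ Dmitri: 09:50-15:00, 16:40-17:30, 17:50-18:00.
Gabriel ∩ Dmitri ∩ Dana: 09:50-15:00.
Gabriel ∩ Dmitri ∩ Dana ∩ Carol: 09:50-14:15.
Gabriel ∩ Dmitri ∩ Dana ∩ Carol ∩ Wendy: 11:00-14:15.
Gabriel ∩ Dmitri ∩ Dana ∩ Carol ∩ Wendy ∩ Ravi: 11:00-14:10.
That's a single block of 190 minutes.

190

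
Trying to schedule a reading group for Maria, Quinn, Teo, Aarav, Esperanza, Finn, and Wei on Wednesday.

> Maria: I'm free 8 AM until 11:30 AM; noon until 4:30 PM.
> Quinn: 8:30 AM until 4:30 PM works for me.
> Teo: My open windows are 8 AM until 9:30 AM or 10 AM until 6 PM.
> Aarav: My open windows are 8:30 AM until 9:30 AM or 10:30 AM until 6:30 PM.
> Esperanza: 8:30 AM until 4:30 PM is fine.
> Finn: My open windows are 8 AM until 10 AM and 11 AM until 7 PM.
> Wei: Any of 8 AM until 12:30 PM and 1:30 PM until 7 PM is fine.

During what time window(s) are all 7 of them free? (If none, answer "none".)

Maria ∩ Quinn: 08:30-11:30, 12:00-16:30.
Maria ∩ Quinn ∩ Teo: 08:30-09:30, 10:00-11:30, 12:00-16:30.
Maria ∩ Quinn ∩ Teo ∩ Aarav: 08:30-09:30, 10:30-11:30, 12:00-16:30.
Maria ∩ Quinn ∩ Teo ∩ Aarav ∩ Esperanza: 08:30-09:30, 10:30-11:30, 12:00-16:30.
Maria ∩ Quinn ∩ Teo ∩ Aarav ∩ Esperanza ∩ Finn: 08:30-09:30, 11:00-11:30, 12:00-16:30.
Maria ∩ Quinn ∩ Teo ∩ Aarav ∩ Esperanza ∩ Finn ∩ Wei: 08:30-09:30, 11:00-11:30, 12:00-12:30, 13:30-16:30.

08:30-09:30, 11:00-11:30, 12:00-12:30, 13:30-16:30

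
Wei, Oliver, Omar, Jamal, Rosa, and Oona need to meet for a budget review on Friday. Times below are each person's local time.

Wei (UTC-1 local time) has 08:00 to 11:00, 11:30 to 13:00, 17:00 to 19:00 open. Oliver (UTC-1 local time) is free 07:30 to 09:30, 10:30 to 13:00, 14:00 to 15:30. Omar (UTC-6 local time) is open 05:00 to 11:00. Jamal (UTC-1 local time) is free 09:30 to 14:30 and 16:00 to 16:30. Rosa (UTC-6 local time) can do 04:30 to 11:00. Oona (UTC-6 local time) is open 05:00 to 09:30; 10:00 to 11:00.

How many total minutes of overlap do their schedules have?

Wei in UTC: 09:00-12:00, 12:30-14:00, 18:00-20:00 (add 1h to convert from UTC-1).
Oliver in UTC: 08:30-10:30, 11:30-14:00, 15:00-16:30 (add 1h to convert from UTC-1).
Omar in UTC: 11:00-17:00 (add 6h to convert from UTC-6).
Jamal in UTC: 10:30-15:30, 17:00-17:30 (add 1h to convert from UTC-1).
Rosa in UTC: 10:30-17:00 (add 6h to convert from UTC-6).
Oona in UTC: 11:00-15:30, 16:00-17:00 (add 6h to convert from UTC-6).
Wei ∩ Oliver: 09:00-10:30, 11:30-12:00, 12:30-14:00.
Wei ∩ Oliver ∩ Omar: 11:30-12:00, 12:30-14:00.
Wei ∩ Oliver ∩ Omar ∩ Jamal: 11:30-12:00, 12:30-14:00.
Wei ∩ Oliver ∩ Omar ∩ Jamal ∩ Rosa: 11:30-12:00, 12:30-14:00.
Wei ∩ Oliver ∩ Omar ∩ Jamal ∩ Rosa ∩ Oona: 11:30-12:00, 12:30-14:00.
Summing the common windows: 30 + 90 = 120 minutes.

120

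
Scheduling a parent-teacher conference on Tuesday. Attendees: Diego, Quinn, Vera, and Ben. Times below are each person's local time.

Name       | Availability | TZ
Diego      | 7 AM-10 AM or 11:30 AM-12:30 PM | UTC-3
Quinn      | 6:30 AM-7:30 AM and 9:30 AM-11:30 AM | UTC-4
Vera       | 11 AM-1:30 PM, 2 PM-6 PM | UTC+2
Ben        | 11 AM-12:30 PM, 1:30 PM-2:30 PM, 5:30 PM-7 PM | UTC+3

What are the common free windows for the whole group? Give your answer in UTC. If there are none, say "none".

10:30-11:30, 14:30-15:30

Diego in UTC: 10:00-13:00, 14:30-15:30 (add 3h to convert from UTC-3).
Quinn in UTC: 10:30-11:30, 13:30-15:30 (add 4h to convert from UTC-4).
Vera in UTC: 09:00-11:30, 12:00-16:00 (subtract 2h to convert from UTC+2).
Ben in UTC: 08:00-09:30, 10:30-11:30, 14:30-16:00 (subtract 3h to convert from UTC+3).
Diego ∩ Quinn: 10:30-11:30, 14:30-15:30.
Diego ∩ Quinn ∩ Vera: 10:30-11:30, 14:30-15:30.
Diego ∩ Quinn ∩ Vera ∩ Ben: 10:30-11:30, 14:30-15:30.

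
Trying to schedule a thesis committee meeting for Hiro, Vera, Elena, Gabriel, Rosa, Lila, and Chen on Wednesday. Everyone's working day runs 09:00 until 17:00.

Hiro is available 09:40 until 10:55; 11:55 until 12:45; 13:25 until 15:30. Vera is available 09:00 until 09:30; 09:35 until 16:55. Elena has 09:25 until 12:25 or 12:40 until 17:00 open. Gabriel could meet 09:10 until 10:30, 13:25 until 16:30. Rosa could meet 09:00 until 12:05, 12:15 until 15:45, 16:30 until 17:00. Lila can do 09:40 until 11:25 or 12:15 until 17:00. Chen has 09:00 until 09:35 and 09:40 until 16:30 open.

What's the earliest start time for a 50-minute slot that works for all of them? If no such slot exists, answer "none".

09:40

Hiro ∩ Vera: 09:40-10:55, 11:55-12:45, 13:25-15:30.
Hiro ∩ Vera ∩ Elena: 09:40-10:55, 11:55-12:25, 12:40-12:45, 13:25-15:30.
Hiro ∩ Vera ∩ Elena ∩ Gabriel: 09:40-10:30, 13:25-15:30.
Hiro ∩ Vera ∩ Elena ∩ Gabriel ∩ Rosa: 09:40-10:30, 13:25-15:30.
Hiro ∩ Vera ∩ Elena ∩ Gabriel ∩ Rosa ∩ Lila: 09:40-10:30, 13:25-15:30.
Hiro ∩ Vera ∩ Elena ∩ Gabriel ∩ Rosa ∩ Lila ∩ Chen: 09:40-10:30, 13:25-15:30.
The first common window of at least 50 minutes is 09:40-10:30, so the earliest start is 09:40.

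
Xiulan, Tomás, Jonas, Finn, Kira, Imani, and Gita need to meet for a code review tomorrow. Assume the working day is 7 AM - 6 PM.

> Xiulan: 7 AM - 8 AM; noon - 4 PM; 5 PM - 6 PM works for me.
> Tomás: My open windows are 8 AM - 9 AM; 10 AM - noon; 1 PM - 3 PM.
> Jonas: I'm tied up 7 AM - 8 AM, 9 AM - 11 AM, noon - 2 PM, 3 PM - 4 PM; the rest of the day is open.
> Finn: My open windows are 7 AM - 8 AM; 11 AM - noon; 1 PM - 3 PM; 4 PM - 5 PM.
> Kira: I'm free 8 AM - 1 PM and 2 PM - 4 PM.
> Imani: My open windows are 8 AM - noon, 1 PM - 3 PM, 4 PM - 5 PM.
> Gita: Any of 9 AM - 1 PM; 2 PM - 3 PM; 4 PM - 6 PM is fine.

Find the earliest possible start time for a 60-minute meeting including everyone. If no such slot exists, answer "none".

Xiulan free: 07:00-08:00, 12:00-16:00, 17:00-18:00.
Tomás free: 08:00-09:00, 10:00-12:00, 13:00-15:00.
Jonas free: 08:00-09:00, 11:00-12:00, 14:00-15:00, 16:00-18:00 (invert busy blocks within the working day).
Finn free: 07:00-08:00, 11:00-12:00, 13:00-15:00, 16:00-17:00.
Kira free: 08:00-13:00, 14:00-16:00.
Imani free: 08:00-12:00, 13:00-15:00, 16:00-17:00.
Gita free: 09:00-13:00, 14:00-15:00, 16:00-18:00.
Xiulan ∩ Tomás: 13:00-15:00.
Xiulan ∩ Tomás ∩ Jonas: 14:00-15:00.
Xiulan ∩ Tomás ∩ Jonas ∩ Finn: 14:00-15:00.
Xiulan ∩ Tomás ∩ Jonas ∩ Finn ∩ Kira: 14:00-15:00.
Xiulan ∩ Tomás ∩ Jonas ∩ Finn ∩ Kira ∩ Imani: 14:00-15:00.
Xiulan ∩ Tomás ∩ Jonas ∩ Finn ∩ Kira ∩ Imani ∩ Gita: 14:00-15:00.
The first common window of at least 60 minutes is 14:00-15:00, so the earliest start is 14:00.

14:00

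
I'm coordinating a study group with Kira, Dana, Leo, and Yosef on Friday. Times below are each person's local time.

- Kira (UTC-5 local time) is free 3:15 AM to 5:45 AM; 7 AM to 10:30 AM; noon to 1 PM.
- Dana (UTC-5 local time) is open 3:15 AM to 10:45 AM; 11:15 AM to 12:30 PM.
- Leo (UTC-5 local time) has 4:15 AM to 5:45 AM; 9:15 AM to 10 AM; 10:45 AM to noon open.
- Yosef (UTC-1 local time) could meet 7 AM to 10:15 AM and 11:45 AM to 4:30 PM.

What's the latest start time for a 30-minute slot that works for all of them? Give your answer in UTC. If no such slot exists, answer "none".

Kira in UTC: 08:15-10:45, 12:00-15:30, 17:00-18:00 (add 5h to convert from UTC-5).
Dana in UTC: 08:15-15:45, 16:15-17:30 (add 5h to convert from UTC-5).
Leo in UTC: 09:15-10:45, 14:15-15:00, 15:45-17:00 (add 5h to convert from UTC-5).
Yosef in UTC: 08:00-11:15, 12:45-17:30 (add 1h to convert from UTC-1).
Kira ∩ Dana: 08:15-10:45, 12:00-15:30, 17:00-17:30.
Kira ∩ Dana ∩ Leo: 09:15-10:45, 14:15-15:00.
Kira ∩ Dana ∩ Leo ∩ Yosef: 09:15-10:45, 14:15-15:00.
Those are the intersection windows.
The last common window of at least 30 minutes is 14:15-15:00; a 30-minute meeting can start as late as 14:30 and still end by 15:00.

14:30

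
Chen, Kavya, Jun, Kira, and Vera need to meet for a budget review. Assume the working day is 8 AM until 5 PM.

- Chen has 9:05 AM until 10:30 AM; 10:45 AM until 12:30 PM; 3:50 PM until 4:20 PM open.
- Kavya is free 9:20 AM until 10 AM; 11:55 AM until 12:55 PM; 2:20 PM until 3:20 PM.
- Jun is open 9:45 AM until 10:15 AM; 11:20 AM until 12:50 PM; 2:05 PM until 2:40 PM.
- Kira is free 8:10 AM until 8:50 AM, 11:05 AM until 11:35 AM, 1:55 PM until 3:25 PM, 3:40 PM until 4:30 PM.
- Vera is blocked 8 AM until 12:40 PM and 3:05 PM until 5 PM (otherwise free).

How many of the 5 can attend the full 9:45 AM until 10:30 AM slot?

Chen free: 09:05-10:30, 10:45-12:30, 15:50-16:20.
Kavya free: 09:20-10:00, 11:55-12:55, 14:20-15:20.
Jun free: 09:45-10:15, 11:20-12:50, 14:05-14:40.
Kira free: 08:10-08:50, 11:05-11:35, 13:55-15:25, 15:40-16:30.
Vera free: 12:40-15:05 (invert busy blocks within the working day).
Chen can make the full 09:45-10:30 slot — that's 1.

1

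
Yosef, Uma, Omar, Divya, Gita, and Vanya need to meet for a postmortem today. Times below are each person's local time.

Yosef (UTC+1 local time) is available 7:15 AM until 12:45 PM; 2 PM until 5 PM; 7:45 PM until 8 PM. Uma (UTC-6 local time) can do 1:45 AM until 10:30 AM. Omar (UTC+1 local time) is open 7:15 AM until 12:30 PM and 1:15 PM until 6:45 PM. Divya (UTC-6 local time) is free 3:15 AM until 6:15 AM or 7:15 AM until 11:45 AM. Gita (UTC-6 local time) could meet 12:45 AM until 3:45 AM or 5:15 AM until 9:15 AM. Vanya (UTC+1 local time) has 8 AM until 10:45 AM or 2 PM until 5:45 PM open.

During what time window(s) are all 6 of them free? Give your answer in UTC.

09:15-09:45, 13:15-15:15

Yosef in UTC: 06:15-11:45, 13:00-16:00, 18:45-19:00 (subtract 1h to convert from UTC+1).
Uma in UTC: 07:45-16:30 (add 6h to convert from UTC-6).
Omar in UTC: 06:15-11:30, 12:15-17:45 (subtract 1h to convert from UTC+1).
Divya in UTC: 09:15-12:15, 13:15-17:45 (add 6h to convert from UTC-6).
Gita in UTC: 06:45-09:45, 11:15-15:15 (add 6h to convert from UTC-6).
Vanya in UTC: 07:00-09:45, 13:00-16:45 (subtract 1h to convert from UTC+1).
Yosef ∩ Uma: 07:45-11:45, 13:00-16:00.
Yosef ∩ Uma ∩ Omar: 07:45-11:30, 13:00-16:00.
Yosef ∩ Uma ∩ Omar ∩ Divya: 09:15-11:30, 13:15-16:00.
Yosef ∩ Uma ∩ Omar ∩ Divya ∩ Gita: 09:15-09:45, 11:15-11:30, 13:15-15:15.
Yosef ∩ Uma ∩ Omar ∩ Divya ∩ Gita ∩ Vanya: 09:15-09:45, 13:15-15:15.
Those are the intersection windows.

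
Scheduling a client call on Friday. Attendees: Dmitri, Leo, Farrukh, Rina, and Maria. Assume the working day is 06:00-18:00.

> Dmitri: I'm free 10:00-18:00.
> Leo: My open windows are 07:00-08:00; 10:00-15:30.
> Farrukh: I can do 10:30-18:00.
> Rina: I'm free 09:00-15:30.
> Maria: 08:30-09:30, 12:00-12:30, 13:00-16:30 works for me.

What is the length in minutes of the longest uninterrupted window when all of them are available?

Dmitri ∩ Leo: 10:00-15:30.
Dmitri ∩ Leo ∩ Farrukh: 10:30-15:30.
Dmitri ∩ Leo ∩ Farrukh ∩ Rina: 10:30-15:30.
Dmitri ∩ Leo ∩ Farrukh ∩ Rina ∩ Maria: 12:00-12:30, 13:00-15:30.
The longest is 13:00-15:30 at 150 minutes.

150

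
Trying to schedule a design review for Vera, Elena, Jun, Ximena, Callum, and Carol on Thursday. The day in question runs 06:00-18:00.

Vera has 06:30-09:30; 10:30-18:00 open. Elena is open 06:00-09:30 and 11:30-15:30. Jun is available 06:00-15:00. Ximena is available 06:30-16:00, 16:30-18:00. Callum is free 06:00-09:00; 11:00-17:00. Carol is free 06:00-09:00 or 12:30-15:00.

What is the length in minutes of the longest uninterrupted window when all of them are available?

150

Vera ∩ Elena: 06:30-09:30, 11:30-15:30.
Vera ∩ Elena ∩ Jun: 06:30-09:30, 11:30-15:00.
Vera ∩ Elena ∩ Jun ∩ Ximena: 06:30-09:30, 11:30-15:00.
Vera ∩ Elena ∩ Jun ∩ Ximena ∩ Callum: 06:30-09:00, 11:30-15:00.
Vera ∩ Elena ∩ Jun ∩ Ximena ∩ Callum ∩ Carol: 06:30-09:00, 12:30-15:00.
The longest is 06:30-09:00 at 150 minutes.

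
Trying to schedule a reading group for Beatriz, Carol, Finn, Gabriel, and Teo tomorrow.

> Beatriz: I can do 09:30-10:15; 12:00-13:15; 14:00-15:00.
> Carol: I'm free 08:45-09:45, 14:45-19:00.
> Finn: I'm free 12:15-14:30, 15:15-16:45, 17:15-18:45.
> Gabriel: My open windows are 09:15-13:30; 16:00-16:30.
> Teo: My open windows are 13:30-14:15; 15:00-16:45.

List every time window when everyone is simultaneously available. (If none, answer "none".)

none

Beatriz ∩ Carol: 09:30-09:45, 14:45-15:00.
Beatriz ∩ Carol ∩ Finn: ∅.
Beatriz ∩ Carol ∩ Finn ∩ Gabriel: ∅.
Beatriz ∩ Carol ∩ Finn ∩ Gabriel ∩ Teo: ∅.
There is no time when everyone is free.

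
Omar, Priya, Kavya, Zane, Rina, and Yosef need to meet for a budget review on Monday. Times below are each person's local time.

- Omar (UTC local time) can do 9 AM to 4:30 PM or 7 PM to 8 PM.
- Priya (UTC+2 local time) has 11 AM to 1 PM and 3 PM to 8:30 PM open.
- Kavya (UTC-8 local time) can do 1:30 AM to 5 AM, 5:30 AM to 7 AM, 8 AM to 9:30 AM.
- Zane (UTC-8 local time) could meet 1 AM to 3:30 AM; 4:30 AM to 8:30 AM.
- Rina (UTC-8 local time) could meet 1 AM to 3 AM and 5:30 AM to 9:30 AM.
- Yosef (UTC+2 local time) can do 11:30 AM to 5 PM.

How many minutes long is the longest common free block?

Omar in UTC: 09:00-16:30, 19:00-20:00.
Priya in UTC: 09:00-11:00, 13:00-18:30 (subtract 2h to convert from UTC+2).
Kavya in UTC: 09:30-13:00, 13:30-15:00, 16:00-17:30 (add 8h to convert from UTC-8).
Zane in UTC: 09:00-11:30, 12:30-16:30 (add 8h to convert from UTC-8).
Rina in UTC: 09:00-11:00, 13:30-17:30 (add 8h to convert from UTC-8).
Yosef in UTC: 09:30-15:00 (subtract 2h to convert from UTC+2).
Omar ∩ Priya: 09:00-11:00, 13:00-16:30.
Omar ∩ Priya ∩ Kavya: 09:30-11:00, 13:30-15:00, 16:00-16:30.
Omar ∩ Priya ∩ Kavya ∩ Zane: 09:30-11:00, 13:30-15:00, 16:00-16:30.
Omar ∩ Priya ∩ Kavya ∩ Zane ∩ Rina: 09:30-11:00, 13:30-15:00, 16:00-16:30.
Omar ∩ Priya ∩ Kavya ∩ Zane ∩ Rina ∩ Yosef: 09:30-11:00, 13:30-15:00.
So the common availability across everyone is 09:30-11:00, 13:30-15:00.
The longest is 09:30-11:00 at 90 minutes.

90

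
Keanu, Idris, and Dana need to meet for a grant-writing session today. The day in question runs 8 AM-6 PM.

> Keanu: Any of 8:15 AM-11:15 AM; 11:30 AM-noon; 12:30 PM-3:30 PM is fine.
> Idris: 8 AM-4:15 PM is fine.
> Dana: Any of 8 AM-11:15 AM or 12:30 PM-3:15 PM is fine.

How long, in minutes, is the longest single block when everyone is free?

Keanu ∩ Idris: 08:15-11:15, 11:30-12:00, 12:30-15:30.
Keanu ∩ Idris ∩ Dana: 08:15-11:15, 12:30-15:15.
The longest is 08:15-11:15 at 180 minutes.

180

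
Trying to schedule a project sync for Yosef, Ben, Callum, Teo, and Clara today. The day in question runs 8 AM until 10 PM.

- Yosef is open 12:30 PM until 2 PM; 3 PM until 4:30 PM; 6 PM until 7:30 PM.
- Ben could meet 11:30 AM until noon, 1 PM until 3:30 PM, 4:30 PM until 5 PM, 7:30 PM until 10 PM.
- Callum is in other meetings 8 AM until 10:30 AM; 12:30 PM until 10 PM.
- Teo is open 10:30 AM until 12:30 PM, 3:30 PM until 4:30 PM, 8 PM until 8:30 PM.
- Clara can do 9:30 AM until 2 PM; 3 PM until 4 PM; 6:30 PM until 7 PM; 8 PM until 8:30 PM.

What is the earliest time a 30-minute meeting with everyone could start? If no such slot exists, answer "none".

Yosef free: 12:30-14:00, 15:00-16:30, 18:00-19:30.
Ben free: 11:30-12:00, 13:00-15:30, 16:30-17:00, 19:30-22:00.
Callum free: 10:30-12:30 (invert busy blocks within the working day).
Teo free: 10:30-12:30, 15:30-16:30, 20:00-20:30.
Clara free: 09:30-14:00, 15:00-16:00, 18:30-19:00, 20:00-20:30.
Yosef ∩ Ben: 13:00-14:00, 15:00-15:30.
Yosef ∩ Ben ∩ Callum: ∅.
Yosef ∩ Ben ∩ Callum ∩ Teo: ∅.
Yosef ∩ Ben ∩ Callum ∩ Teo ∩ Clara: ∅.
There is no time when everyone is free.
No common window is at least 30 minutes long.

none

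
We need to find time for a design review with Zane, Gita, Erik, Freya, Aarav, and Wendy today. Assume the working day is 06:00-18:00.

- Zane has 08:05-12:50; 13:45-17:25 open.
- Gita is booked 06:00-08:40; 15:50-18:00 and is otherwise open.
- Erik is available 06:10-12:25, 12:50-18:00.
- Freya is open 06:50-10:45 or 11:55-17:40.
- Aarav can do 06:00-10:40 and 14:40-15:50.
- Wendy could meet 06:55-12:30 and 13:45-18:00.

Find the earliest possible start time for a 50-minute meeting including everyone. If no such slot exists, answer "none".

08:40

Zane free: 08:05-12:50, 13:45-17:25.
Gita free: 08:40-15:50 (invert busy blocks within the working day).
Erik free: 06:10-12:25, 12:50-18:00.
Freya free: 06:50-10:45, 11:55-17:40.
Aarav free: 06:00-10:40, 14:40-15:50.
Wendy free: 06:55-12:30, 13:45-18:00.
Zane ∩ Gita: 08:40-12:50, 13:45-15:50.
Zane ∩ Gita ∩ Erik: 08:40-12:25, 13:45-15:50.
Zane ∩ Gita ∩ Erik ∩ Freya: 08:40-10:45, 11:55-12:25, 13:45-15:50.
Zane ∩ Gita ∩ Erik ∩ Freya ∩ Aarav: 08:40-10:40, 14:40-15:50.
Zane ∩ Gita ∩ Erik ∩ Freya ∩ Aarav ∩ Wendy: 08:40-10:40, 14:40-15:50.
Those are the intersection windows.
The first common window of at least 50 minutes is 08:40-10:40, so the earliest start is 08:40.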